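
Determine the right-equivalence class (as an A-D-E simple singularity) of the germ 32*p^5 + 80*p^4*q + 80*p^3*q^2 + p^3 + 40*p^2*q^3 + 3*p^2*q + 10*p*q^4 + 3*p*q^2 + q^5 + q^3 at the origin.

The Hessian of f at 0 has rank 0. Corank 2; j^3 = (p + q)^3 is a perfect cube, so E-series; the 5-jet and mu = 8 give E_8.

E_8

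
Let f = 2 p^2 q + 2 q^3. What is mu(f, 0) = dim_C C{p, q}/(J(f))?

4

The Hessian of f at 0 is [[0, 0], [0, 0]] with rank 0, so corank 2. A Groebner basis of the Jacobian ideal J(f) in C{p,q} is {q^3, p^2 + 3*q^2, p*q}; counting standard monomials gives mu = 4. Corank 2; j^3 = 2*q*(p^2 + q^2) splits into three distinct lines over C (the quadratic factor has nonzero discriminant), so D_4.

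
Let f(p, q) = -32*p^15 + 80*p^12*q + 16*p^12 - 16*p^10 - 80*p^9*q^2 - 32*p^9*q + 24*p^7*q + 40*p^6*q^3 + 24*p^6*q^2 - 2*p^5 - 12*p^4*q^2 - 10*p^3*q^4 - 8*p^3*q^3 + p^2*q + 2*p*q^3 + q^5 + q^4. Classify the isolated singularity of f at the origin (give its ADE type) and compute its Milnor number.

Type D_{5}, Milnor number mu = 5.

The Hessian of f at 0 has rank 0. Corank 2; j^3 = p^2*q has shape L^2 M (L != M), so D-series; mu = 5 gives D_5.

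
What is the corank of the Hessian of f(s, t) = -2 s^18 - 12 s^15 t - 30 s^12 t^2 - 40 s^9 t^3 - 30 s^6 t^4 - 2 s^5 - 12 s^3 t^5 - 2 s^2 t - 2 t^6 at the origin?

2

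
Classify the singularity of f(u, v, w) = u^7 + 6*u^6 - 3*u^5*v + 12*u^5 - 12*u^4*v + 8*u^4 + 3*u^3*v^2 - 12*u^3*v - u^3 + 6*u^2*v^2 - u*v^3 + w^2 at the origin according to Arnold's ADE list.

E_7

The Hessian of f at 0 has rank 1. Corank 2; j^3 = -u^3 is a perfect cube, so E-series; the 4-jet and mu = 7 give E_7.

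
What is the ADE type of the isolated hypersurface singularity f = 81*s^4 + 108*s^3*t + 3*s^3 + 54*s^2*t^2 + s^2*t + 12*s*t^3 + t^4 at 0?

D5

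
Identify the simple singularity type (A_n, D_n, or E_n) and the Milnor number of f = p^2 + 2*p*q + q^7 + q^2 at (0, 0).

Type A6, Milnor number mu = 6.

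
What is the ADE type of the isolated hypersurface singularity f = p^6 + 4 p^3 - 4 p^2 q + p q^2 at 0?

The Hessian of f at 0 has rank 0. Corank 2; j^3 = p*(2*p - q)^2 has shape L^2 M (L != M), so D-series; mu = 7 gives D_7.

D_7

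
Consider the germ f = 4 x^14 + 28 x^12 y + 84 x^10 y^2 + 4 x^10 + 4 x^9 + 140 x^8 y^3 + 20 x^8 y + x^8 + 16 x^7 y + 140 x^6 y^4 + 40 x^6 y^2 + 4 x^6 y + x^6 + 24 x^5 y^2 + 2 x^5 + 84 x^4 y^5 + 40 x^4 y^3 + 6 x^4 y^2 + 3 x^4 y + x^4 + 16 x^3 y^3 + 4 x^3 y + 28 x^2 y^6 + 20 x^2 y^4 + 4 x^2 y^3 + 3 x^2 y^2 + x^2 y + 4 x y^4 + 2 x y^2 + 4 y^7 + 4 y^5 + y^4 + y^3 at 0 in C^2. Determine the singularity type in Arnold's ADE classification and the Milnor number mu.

Type D_{5}, Milnor number mu = 5.

The Hessian of f at 0 is [[0, 0], [0, 0]] with rank 0, so corank 2. A Groebner basis of the Jacobian ideal J(f) in C{x,y} is {x*y^2 - x*y - y^2, x*y + y^3 + y^2, x^2 - 2*x*y - 3*y^2}; counting standard monomials gives mu = 5. Corank 2; j^3 = y*(x + y)^2 has shape L^2 M (L != M), so D-series; mu = 5 gives D_5.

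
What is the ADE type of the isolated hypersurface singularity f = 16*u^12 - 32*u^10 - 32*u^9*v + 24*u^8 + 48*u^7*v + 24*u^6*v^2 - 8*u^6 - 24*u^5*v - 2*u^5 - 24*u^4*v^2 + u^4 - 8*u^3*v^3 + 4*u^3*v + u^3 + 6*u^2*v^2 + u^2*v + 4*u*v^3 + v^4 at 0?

D_{5}

The Hessian of f at 0 is [[0, 0], [0, 0]] with rank 0, so corank 2. A Groebner basis of the Jacobian ideal J(f) in C{u,v} is {u*v^2, -u*v/4 + v^3, u^2 + u*v}; counting standard monomials gives mu = 5. Corank 2; j^3 = u^2*(u + v) has shape L^2 M (L != M), so D-series; mu = 5 gives D_5.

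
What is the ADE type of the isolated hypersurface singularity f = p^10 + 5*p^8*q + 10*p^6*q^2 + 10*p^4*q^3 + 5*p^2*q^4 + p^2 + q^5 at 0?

The Hessian of f at 0 has rank 1. Corank 1: A-series; mu = 4 gives A_4.

A_{4}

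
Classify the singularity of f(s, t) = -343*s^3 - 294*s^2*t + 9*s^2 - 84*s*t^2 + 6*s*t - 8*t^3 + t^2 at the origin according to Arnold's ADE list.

A2

The Hessian of f at 0 has rank 1. Corank 1: A-series; mu = 2 gives A_2.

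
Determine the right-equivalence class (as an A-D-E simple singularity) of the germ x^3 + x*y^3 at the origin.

E_7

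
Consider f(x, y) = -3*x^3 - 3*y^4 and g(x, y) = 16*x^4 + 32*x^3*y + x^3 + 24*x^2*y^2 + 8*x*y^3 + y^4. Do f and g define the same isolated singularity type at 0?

Yes.

The Hessian of f at 0 has rank 0. Corank 2; j^3 = -3*x^3 is a perfect cube, so E-series; the 4-jet and mu = 6 give E_6. The Hessian of g at 0 has rank 0. Corank 2; j^3 = x^3 is a perfect cube, so E-series; the 4-jet and mu = 6 give E_6. Both have type E_6, hence right-equivalent.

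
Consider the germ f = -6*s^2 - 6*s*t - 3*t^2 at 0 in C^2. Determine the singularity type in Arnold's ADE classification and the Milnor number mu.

Type A1, Milnor number mu = 1.

The Hessian of f at 0 is [[-12, -6], [-6, -6]] with rank 2, so corank 0. A Groebner basis of the Jacobian ideal J(f) in C{s,t} is {s, t}; counting standard monomials gives mu = 1. Corank 0: nondegenerate Morse point, so A_1.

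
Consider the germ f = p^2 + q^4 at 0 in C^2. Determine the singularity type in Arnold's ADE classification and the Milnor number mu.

The Hessian of f at 0 has rank 1. Corank 1: A-series; mu = 3 gives A_3.

Type A_3, Milnor number mu = 3.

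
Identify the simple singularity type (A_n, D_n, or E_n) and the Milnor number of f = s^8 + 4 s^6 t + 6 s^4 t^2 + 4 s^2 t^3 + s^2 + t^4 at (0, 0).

Type A3, Milnor number mu = 3.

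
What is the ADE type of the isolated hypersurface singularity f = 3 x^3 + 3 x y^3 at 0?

The Hessian of f at 0 is [[0, 0], [0, 0]] with rank 0, so corank 2. A Groebner basis of the Jacobian ideal J(f) in C{x,y} is {x^3, x*y^2, 3*x^2 + y^3}; counting standard monomials gives mu = 7. Corank 2; j^3 = 3*x^3 is a perfect cube, so E-series; the 4-jet and mu = 7 give E_7.

E_7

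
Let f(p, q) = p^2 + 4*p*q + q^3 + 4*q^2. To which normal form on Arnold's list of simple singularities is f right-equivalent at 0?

A_{2}

The Hessian of f at 0 has rank 1. Corank 1: A-series; mu = 2 gives A_2.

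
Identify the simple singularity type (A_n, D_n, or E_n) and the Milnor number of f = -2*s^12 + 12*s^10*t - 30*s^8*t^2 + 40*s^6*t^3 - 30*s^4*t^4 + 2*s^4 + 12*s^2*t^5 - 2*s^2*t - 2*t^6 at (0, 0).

Type D_{7}, Milnor number mu = 7.

The Hessian of f at 0 has rank 0. Corank 2; j^3 = -2*s^2*t has shape L^2 M (L != M), so D-series; mu = 7 gives D_7.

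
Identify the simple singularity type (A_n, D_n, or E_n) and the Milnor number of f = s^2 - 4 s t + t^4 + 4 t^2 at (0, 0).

Type A_{3}, Milnor number mu = 3.

The Hessian of f at 0 is [[2, -4], [-4, 8]] with rank 1, so corank 1. A Groebner basis of the Jacobian ideal J(f) in C{s,t} is {t^3, s - 2*t}; counting standard monomials gives mu = 3. Corank 1: A-series; mu = 3 gives A_3.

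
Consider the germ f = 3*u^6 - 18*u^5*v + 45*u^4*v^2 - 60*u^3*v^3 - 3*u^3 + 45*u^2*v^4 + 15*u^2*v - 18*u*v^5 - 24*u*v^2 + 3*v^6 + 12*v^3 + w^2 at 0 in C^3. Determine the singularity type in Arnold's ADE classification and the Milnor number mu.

Type D_7, Milnor number mu = 7.

The Hessian of f at 0 has rank 1. Corank 2; j^3 = -3*(u - 2*v)^2*(u - v) has shape L^2 M (L != M), so D-series; mu = 7 gives D_7.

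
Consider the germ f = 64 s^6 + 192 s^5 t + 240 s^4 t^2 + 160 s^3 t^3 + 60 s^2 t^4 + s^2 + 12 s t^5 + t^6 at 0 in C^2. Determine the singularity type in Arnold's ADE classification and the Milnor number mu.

Type A_{5}, Milnor number mu = 5.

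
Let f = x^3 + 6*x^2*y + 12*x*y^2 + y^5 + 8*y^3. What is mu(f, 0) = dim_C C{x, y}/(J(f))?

8

The Hessian of f at 0 has rank 0. Corank 2; j^3 = (x + 2*y)^3 is a perfect cube, so E-series; the 5-jet and mu = 8 give E_8.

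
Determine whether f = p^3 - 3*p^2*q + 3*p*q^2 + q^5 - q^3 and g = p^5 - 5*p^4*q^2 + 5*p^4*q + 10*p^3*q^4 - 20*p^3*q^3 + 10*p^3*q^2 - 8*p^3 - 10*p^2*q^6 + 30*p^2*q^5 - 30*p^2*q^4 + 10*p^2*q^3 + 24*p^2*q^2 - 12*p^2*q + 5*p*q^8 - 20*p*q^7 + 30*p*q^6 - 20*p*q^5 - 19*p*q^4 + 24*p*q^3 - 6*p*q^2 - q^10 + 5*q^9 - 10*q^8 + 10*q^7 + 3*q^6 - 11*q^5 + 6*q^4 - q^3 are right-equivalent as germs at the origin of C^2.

Yes.

The Hessian of f at 0 has rank 0. Corank 2; j^3 = (p - q)^3 is a perfect cube, so E-series; the 5-jet and mu = 8 give E_8. The Hessian of g at 0 has rank 0. Corank 2; j^3 = -(2*p + q)^3 is a perfect cube, so E-series; the 5-jet and mu = 8 give E_8. Both have type E_8, hence right-equivalent.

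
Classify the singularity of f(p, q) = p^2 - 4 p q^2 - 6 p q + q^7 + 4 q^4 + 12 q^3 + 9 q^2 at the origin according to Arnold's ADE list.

The Hessian of f at 0 is [[2, -6], [-6, 18]] with rank 1, so corank 1. A Groebner basis of the Jacobian ideal J(f) in C{p,q} is {p^3 - 9*p^2*q + 27*p^2/2 - 54*p*q + 81*p/4 - 243*q/4, -p/2 + q^2 + 3*q/2}; counting standard monomials gives mu = 6. Corank 1: A-series; mu = 6 gives A_6.

A6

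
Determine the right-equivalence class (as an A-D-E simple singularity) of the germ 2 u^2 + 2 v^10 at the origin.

The Hessian of f at 0 is [[4, 0], [0, 0]] with rank 1, so corank 1. A Groebner basis of the Jacobian ideal J(f) in C{u,v} is {v^9, u}; counting standard monomials gives mu = 9. Corank 1: A-series; mu = 9 gives A_9.

A_9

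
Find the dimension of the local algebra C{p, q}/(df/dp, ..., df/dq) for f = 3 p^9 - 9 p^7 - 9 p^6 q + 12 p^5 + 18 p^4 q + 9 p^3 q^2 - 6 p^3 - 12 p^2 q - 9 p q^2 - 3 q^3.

4

The Hessian of f at 0 is [[0, 0], [0, 0]] with rank 0, so corank 2. A Groebner basis of the Jacobian ideal J(f) in C{p,q} is {q^3, p^2 - 3*q^2/2, p*q + 3*q^2/2}; counting standard monomials gives mu = 4. Corank 2; j^3 = -3*(p + q)*(2*p^2 + 2*p*q + q^2) splits into three distinct lines over C (the quadratic factor has nonzero discriminant), so D_4.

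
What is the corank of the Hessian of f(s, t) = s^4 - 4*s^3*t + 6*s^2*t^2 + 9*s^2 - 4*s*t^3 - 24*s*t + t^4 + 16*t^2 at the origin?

The Hessian at 0 is [[18, -24], [-24, 32]] of rank 1; hence corank 1.

1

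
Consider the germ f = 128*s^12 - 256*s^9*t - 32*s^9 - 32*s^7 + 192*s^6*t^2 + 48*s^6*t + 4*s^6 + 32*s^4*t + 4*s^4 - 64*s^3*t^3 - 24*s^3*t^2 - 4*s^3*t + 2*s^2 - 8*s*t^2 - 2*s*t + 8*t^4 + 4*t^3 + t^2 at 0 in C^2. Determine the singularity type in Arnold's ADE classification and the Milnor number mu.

Type A1, Milnor number mu = 1.

The Hessian of f at 0 has rank 2. Corank 0: nondegenerate Morse point, so A_1.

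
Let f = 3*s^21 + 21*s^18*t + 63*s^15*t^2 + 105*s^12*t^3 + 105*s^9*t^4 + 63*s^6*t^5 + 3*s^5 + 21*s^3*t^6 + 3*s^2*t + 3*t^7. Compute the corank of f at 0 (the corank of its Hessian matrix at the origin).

The Hessian at 0 is [[0, 0], [0, 0]] of rank 0; hence corank 2.

2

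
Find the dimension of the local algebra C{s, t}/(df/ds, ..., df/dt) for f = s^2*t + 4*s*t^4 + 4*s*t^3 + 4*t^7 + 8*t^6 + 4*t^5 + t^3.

The Hessian of f at 0 is [[0, 0], [0, 0]] with rank 0, so corank 2. A Groebner basis of the Jacobian ideal J(f) in C{s,t} is {t^3, s^2 + 3*t^2, s*t}; counting standard monomials gives mu = 4. Corank 2; j^3 = t*(s^2 + t^2) splits into three distinct lines over C (the quadratic factor has nonzero discriminant), so D_4.

4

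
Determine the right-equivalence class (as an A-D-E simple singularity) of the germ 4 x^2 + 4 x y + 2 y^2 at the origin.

A1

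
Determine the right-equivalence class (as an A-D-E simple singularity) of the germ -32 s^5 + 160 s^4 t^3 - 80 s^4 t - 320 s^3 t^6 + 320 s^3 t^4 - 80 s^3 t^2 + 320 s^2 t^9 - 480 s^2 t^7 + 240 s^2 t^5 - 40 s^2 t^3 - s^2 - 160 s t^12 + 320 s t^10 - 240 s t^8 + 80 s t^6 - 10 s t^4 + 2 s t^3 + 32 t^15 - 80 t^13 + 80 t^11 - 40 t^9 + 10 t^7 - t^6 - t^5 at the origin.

The Hessian of f at 0 is [[-2, 0], [0, 0]] with rank 1, so corank 1. A Groebner basis of the Jacobian ideal J(f) in C{s,t} is {-s + t^3, s^2, s*t}; counting standard monomials gives mu = 4. Corank 1: A-series; mu = 4 gives A_4.

A4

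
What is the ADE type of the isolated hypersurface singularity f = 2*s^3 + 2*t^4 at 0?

The Hessian of f at 0 has rank 0. Corank 2; j^3 = 2*s^3 is a perfect cube, so E-series; the 4-jet and mu = 6 give E_6.

E_{6}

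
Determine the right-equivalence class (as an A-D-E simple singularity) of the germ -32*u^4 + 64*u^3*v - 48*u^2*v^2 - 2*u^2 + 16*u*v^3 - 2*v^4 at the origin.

A3

The Hessian of f at 0 is [[-4, 0], [0, 0]] with rank 1, so corank 1. A Groebner basis of the Jacobian ideal J(f) in C{u,v} is {v^3, u}; counting standard monomials gives mu = 3. Corank 1: A-series; mu = 3 gives A_3.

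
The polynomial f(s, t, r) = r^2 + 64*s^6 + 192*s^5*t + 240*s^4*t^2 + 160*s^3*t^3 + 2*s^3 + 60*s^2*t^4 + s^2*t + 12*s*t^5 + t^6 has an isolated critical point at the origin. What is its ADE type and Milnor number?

Type D7, Milnor number mu = 7.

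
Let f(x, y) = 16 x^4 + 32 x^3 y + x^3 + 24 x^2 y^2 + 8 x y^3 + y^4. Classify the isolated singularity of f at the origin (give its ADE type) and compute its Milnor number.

Type E6, Milnor number mu = 6.

The Hessian of f at 0 has rank 0. Corank 2; j^3 = x^3 is a perfect cube, so E-series; the 4-jet and mu = 6 give E_6.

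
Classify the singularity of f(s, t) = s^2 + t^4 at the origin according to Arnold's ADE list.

The Hessian of f at 0 is [[2, 0], [0, 0]] with rank 1, so corank 1. A Groebner basis of the Jacobian ideal J(f) in C{s,t} is {t^3, s}; counting standard monomials gives mu = 3. Corank 1: A-series; mu = 3 gives A_3.

A3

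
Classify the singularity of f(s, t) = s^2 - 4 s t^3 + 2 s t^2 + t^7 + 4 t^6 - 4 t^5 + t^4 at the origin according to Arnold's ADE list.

A6

The Hessian of f at 0 has rank 1. Corank 1: A-series; mu = 6 gives A_6.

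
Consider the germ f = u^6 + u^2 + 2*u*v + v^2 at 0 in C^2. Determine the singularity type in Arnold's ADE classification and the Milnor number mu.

The Hessian of f at 0 has rank 1. Corank 1: A-series; mu = 5 gives A_5.

Type A_{5}, Milnor number mu = 5.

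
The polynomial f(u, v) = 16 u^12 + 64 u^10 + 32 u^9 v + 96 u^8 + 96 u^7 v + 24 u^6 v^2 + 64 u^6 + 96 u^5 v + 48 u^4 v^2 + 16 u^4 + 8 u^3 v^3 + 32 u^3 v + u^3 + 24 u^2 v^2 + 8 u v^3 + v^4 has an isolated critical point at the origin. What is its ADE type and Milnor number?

Type E_{6}, Milnor number mu = 6.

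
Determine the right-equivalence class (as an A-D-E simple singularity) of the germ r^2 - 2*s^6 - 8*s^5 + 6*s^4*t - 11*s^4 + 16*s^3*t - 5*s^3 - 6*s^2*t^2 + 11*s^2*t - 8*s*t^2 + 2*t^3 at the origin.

The Hessian of f at 0 has rank 1. Corank 2; j^3 = -(s - t)*(5*s^2 - 6*s*t + 2*t^2) splits into three distinct lines over C (the quadratic factor has nonzero discriminant), so D_4.

D4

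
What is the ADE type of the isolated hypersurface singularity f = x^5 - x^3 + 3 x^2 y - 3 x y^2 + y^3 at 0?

The Hessian of f at 0 has rank 0. Corank 2; j^3 = -(x - y)^3 is a perfect cube, so E-series; the 5-jet and mu = 8 give E_8.

E8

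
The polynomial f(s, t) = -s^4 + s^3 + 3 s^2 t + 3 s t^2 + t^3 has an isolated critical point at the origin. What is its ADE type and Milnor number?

The Hessian of f at 0 has rank 0. Corank 2; j^3 = (s + t)^3 is a perfect cube, so E-series; the 4-jet and mu = 6 give E_6.

Type E_6, Milnor number mu = 6.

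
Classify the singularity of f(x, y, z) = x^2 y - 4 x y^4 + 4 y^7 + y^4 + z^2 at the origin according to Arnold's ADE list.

The Hessian of f at 0 has rank 1. Corank 2; j^3 = x^2*y has shape L^2 M (L != M), so D-series; mu = 5 gives D_5.

D5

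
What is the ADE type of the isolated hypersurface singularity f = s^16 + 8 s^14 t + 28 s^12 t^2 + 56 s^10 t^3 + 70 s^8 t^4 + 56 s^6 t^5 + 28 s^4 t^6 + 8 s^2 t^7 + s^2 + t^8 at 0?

The Hessian of f at 0 has rank 1. Corank 1: A-series; mu = 7 gives A_7.

A_{7}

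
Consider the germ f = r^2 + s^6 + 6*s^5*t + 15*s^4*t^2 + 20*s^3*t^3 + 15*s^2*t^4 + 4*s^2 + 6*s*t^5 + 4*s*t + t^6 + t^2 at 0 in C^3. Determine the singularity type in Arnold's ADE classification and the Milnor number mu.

The Hessian of f at 0 is [[8, 4, 0], [4, 2, 0], [0, 0, 2]] with rank 2, so corank 1. A Groebner basis of the Jacobian ideal J(f) in C{s,t,r} is {t^5, s + t/2, r}; counting standard monomials gives mu = 5. Corank 1: A-series; mu = 5 gives A_5.

Type A_5, Milnor number mu = 5.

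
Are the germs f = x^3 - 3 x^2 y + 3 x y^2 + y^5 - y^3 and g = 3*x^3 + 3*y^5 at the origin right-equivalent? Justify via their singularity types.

The Hessian of f at 0 has rank 0. Corank 2; j^3 = (x - y)^3 is a perfect cube, so E-series; the 5-jet and mu = 8 give E_8. The Hessian of g at 0 has rank 0. Corank 2; j^3 = 3*x^3 is a perfect cube, so E-series; the 5-jet and mu = 8 give E_8. Both have type E_8, hence right-equivalent.

Yes.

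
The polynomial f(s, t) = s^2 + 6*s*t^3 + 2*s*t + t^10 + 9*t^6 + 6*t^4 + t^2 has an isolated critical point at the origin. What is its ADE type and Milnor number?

Type A_{9}, Milnor number mu = 9.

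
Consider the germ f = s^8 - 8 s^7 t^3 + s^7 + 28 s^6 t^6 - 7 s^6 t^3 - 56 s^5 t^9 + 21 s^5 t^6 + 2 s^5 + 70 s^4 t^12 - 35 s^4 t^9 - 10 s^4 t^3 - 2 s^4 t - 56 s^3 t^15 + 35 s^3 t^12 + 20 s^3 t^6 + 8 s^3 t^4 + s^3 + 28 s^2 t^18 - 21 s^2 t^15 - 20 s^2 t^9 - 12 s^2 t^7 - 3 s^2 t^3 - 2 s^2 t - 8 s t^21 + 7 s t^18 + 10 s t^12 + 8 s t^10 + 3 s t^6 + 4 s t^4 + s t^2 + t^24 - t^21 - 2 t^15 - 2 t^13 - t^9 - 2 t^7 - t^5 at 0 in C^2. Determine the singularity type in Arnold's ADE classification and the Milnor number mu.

The Hessian of f at 0 is [[0, 0], [0, 0]] with rank 0, so corank 2. A Groebner basis of the Jacobian ideal J(f) in C{s,t} is {-s^2/3 + s*t/3 + t^6, s^3 + 9*s^2/8 - 9*s*t/4 - t^3 + 9*t^2/8, s^2*t + 3*s^2/4 - 3*s*t/2 - t^3 + 3*t^2/4, 3*s^2/8 + s*t^2 - 3*s*t/4 - t^3 + 3*t^2/8}; counting standard monomials gives mu = 9. Corank 2; j^3 = s*(s - t)^2 has shape L^2 M (L != M), so D-series; mu = 9 gives D_9.

Type D_{9}, Milnor number mu = 9.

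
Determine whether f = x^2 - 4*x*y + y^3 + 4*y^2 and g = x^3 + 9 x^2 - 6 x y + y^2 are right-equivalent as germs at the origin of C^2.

The Hessian of f at 0 is [[2, -4], [-4, 8]] with rank 1, so corank 1. A Groebner basis of the Jacobian ideal J(f) in C{x,y} is {y^2, x - 2*y}; counting standard monomials gives mu = 2. Corank 1: A-series; mu = 2 gives A_2. The Hessian of g at 0 is [[18, -6], [-6, 2]] with rank 1, so corank 1. A Groebner basis of the Jacobian ideal J(g) in C{x,y} is {y^2, x - y/3}; counting standard monomials gives mu = 2. Corank 1: A-series; mu = 2 gives A_2. Both have type A_2, hence right-equivalent.

Yes.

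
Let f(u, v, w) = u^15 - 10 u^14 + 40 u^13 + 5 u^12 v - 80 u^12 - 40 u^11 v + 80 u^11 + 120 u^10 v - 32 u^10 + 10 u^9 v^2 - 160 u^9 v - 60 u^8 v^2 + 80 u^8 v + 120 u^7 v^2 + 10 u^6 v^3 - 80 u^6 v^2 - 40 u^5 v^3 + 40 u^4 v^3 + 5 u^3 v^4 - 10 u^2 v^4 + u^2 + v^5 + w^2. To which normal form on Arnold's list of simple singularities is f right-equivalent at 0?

The Hessian of f at 0 is [[2, 0, 0], [0, 0, 0], [0, 0, 2]] with rank 2, so corank 1. A Groebner basis of the Jacobian ideal J(f) in C{u,v,w} is {v^4, u, w}; counting standard monomials gives mu = 4. Corank 1: A-series; mu = 4 gives A_4.

A_4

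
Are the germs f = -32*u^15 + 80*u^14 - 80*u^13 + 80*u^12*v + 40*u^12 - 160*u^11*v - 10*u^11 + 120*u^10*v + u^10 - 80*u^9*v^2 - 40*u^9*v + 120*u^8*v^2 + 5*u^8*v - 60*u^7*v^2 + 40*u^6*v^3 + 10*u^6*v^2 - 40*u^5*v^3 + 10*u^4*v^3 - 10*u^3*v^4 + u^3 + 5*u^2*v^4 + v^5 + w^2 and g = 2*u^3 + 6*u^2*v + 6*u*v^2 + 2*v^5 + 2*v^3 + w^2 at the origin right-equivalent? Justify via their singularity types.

Yes.

The Hessian of f at 0 has rank 1. Corank 2; j^3 = u^3 is a perfect cube, so E-series; the 5-jet and mu = 8 give E_8. The Hessian of g at 0 has rank 1. Corank 2; j^3 = 2*(u + v)^3 is a perfect cube, so E-series; the 5-jet and mu = 8 give E_8. Both have type E_8, hence right-equivalent.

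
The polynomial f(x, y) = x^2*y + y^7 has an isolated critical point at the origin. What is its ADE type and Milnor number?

The Hessian of f at 0 is [[0, 0], [0, 0]] with rank 0, so corank 2. A Groebner basis of the Jacobian ideal J(f) in C{x,y} is {x^2/7 + y^6, x^3, x*y}; counting standard monomials gives mu = 8. Corank 2; j^3 = x^2*y has shape L^2 M (L != M), so D-series; mu = 8 gives D_8.

Type D8, Milnor number mu = 8.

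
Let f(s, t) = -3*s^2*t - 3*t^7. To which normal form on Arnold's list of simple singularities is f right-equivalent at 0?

D_{8}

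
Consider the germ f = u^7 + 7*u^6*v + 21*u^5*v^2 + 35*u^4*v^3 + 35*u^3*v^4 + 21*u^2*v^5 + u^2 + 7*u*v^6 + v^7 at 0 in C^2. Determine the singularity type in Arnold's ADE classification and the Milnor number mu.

Type A6, Milnor number mu = 6.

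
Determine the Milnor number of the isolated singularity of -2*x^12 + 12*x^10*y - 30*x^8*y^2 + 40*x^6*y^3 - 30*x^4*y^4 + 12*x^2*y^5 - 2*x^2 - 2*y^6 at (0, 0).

5

The Hessian of f at 0 has rank 1. Corank 1: A-series; mu = 5 gives A_5.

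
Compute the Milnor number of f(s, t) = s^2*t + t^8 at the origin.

9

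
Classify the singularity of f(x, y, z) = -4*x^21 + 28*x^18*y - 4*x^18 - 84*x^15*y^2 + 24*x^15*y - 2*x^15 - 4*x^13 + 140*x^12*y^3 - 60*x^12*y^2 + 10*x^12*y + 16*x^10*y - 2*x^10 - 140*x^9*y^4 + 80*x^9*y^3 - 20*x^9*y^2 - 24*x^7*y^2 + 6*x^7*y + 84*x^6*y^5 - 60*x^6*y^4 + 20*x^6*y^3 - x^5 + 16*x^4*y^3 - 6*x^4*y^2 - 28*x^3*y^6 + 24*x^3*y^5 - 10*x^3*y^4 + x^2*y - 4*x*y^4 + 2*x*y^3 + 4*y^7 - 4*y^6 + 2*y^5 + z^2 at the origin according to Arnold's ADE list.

The Hessian of f at 0 has rank 1. Corank 2; j^3 = x^2*y has shape L^2 M (L != M), so D-series; mu = 6 gives D_6.

D_6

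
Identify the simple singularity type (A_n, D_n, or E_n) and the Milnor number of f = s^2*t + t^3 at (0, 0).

Type D4, Milnor number mu = 4.

The Hessian of f at 0 is [[0, 0], [0, 0]] with rank 0, so corank 2. A Groebner basis of the Jacobian ideal J(f) in C{s,t} is {t^3, s^2 + 3*t^2, s*t}; counting standard monomials gives mu = 4. Corank 2; j^3 = t*(s^2 + t^2) splits into three distinct lines over C (the quadratic factor has nonzero discriminant), so D_4.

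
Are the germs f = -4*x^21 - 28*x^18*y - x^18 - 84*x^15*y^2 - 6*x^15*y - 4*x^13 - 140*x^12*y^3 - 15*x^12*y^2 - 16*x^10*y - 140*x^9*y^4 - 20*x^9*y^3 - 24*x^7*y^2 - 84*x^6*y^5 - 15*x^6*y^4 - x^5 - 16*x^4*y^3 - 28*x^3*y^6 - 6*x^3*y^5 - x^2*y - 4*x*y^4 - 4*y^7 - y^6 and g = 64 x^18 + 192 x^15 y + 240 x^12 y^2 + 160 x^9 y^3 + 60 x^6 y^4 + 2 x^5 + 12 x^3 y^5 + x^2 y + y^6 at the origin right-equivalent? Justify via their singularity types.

The Hessian of f at 0 has rank 0. Corank 2; j^3 = -x^2*y has shape L^2 M (L != M), so D-series; mu = 7 gives D_7. The Hessian of g at 0 has rank 0. Corank 2; j^3 = x^2*y has shape L^2 M (L != M), so D-series; mu = 7 gives D_7. Both have type D_7, hence right-equivalent.

Yes.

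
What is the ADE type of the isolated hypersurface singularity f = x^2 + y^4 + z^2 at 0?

The Hessian of f at 0 is [[2, 0, 0], [0, 0, 0], [0, 0, 2]] with rank 2, so corank 1. A Groebner basis of the Jacobian ideal J(f) in C{x,y,z} is {y^3, x, z}; counting standard monomials gives mu = 3. Corank 1: A-series; mu = 3 gives A_3.

A_{3}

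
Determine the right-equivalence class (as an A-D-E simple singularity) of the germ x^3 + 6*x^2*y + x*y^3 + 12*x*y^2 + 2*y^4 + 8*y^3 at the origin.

E7

The Hessian of f at 0 has rank 0. Corank 2; j^3 = (x + 2*y)^3 is a perfect cube, so E-series; the 4-jet and mu = 7 give E_7.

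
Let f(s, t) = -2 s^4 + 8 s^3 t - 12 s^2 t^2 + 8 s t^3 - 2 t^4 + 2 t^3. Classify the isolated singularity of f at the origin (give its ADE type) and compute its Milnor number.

Type E_6, Milnor number mu = 6.

The Hessian of f at 0 has rank 0. Corank 2; j^3 = 2*t^3 is a perfect cube, so E-series; the 4-jet and mu = 6 give E_6.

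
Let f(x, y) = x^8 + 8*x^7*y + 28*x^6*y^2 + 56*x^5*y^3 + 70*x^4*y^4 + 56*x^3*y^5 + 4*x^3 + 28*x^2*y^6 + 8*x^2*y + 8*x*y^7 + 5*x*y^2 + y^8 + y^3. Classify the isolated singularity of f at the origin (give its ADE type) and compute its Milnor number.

Type D9, Milnor number mu = 9.

The Hessian of f at 0 is [[0, 0], [0, 0]] with rank 0, so corank 2. A Groebner basis of the Jacobian ideal J(f) in C{x,y} is {-32*x*y + y^7 - 16*y^2, x*y^2 + y^3/2, x^2 + 3*x*y/2 + y^2/2}; counting standard monomials gives mu = 9. Corank 2; j^3 = (x + y)*(2*x + y)^2 has shape L^2 M (L != M), so D-series; mu = 9 gives D_9.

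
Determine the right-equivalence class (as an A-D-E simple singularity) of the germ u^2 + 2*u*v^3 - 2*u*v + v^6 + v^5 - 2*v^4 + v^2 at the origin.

The Hessian of f at 0 has rank 1. Corank 1: A-series; mu = 4 gives A_4.

A_{4}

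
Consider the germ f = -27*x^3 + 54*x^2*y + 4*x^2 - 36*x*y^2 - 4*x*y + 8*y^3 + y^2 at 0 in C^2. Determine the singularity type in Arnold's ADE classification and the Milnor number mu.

Type A2, Milnor number mu = 2.

The Hessian of f at 0 has rank 1. Corank 1: A-series; mu = 2 gives A_2.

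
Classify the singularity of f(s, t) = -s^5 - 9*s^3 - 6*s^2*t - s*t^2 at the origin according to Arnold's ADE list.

The Hessian of f at 0 has rank 0. Corank 2; j^3 = -s*(3*s + t)^2 has shape L^2 M (L != M), so D-series; mu = 6 gives D_6.

D_{6}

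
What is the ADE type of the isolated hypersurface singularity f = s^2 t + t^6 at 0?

D_7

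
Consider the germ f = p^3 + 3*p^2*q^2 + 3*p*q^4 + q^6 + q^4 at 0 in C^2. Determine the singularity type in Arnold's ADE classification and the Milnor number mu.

Type E_{6}, Milnor number mu = 6.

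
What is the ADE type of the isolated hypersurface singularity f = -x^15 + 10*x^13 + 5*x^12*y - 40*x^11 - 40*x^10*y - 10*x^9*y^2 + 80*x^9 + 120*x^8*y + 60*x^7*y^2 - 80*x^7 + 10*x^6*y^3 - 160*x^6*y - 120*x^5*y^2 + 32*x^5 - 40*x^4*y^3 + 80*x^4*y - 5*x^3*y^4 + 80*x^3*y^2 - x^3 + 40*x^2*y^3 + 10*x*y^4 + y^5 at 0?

E8

The Hessian of f at 0 has rank 0. Corank 2; j^3 = -x^3 is a perfect cube, so E-series; the 5-jet and mu = 8 give E_8.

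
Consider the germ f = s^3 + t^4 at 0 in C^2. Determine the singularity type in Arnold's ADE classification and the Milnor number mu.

The Hessian of f at 0 has rank 0. Corank 2; j^3 = s^3 is a perfect cube, so E-series; the 4-jet and mu = 6 give E_6.

Type E_{6}, Milnor number mu = 6.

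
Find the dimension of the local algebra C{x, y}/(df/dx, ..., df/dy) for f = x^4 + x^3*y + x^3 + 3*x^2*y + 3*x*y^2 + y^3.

7

The Hessian of f at 0 has rank 0. Corank 2; j^3 = (x + y)^3 is a perfect cube, so E-series; the 4-jet and mu = 7 give E_7.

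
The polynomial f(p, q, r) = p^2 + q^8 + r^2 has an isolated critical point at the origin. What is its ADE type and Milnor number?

Type A_7, Milnor number mu = 7.

The Hessian of f at 0 is [[2, 0, 0], [0, 0, 0], [0, 0, 2]] with rank 2, so corank 1. A Groebner basis of the Jacobian ideal J(f) in C{p,q,r} is {q^7, p, r}; counting standard monomials gives mu = 7. Corank 1: A-series; mu = 7 gives A_7.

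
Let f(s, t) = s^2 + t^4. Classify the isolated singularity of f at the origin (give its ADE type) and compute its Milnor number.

Type A_{3}, Milnor number mu = 3.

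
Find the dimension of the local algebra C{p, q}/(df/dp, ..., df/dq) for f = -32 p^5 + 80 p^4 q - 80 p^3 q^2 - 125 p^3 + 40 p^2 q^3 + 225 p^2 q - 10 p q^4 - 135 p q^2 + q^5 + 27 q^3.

8

The Hessian of f at 0 is [[0, 0], [0, 0]] with rank 0, so corank 2. A Groebner basis of the Jacobian ideal J(f) in C{p,q} is {q^5, p*q^3 - 23*q^4/40, p^2 - 6*p*q/5 + 9*q^2/25}; counting standard monomials gives mu = 8. Corank 2; j^3 = -(5*p - 3*q)^3 is a perfect cube, so E-series; the 5-jet and mu = 8 give E_8.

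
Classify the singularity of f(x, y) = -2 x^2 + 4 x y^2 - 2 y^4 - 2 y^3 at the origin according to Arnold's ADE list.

A_{2}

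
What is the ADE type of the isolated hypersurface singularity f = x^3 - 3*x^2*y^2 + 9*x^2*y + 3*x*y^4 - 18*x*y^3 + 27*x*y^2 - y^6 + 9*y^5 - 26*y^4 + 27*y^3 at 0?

E_{6}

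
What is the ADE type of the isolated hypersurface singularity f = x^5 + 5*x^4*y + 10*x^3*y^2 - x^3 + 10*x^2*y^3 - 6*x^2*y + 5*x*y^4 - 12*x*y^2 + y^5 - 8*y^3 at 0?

E_8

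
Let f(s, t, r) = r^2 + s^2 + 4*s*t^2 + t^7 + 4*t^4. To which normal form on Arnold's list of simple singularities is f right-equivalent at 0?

The Hessian of f at 0 has rank 2. Corank 1: A-series; mu = 6 gives A_6.

A_6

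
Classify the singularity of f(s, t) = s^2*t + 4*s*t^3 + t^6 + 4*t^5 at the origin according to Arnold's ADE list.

D_{7}

The Hessian of f at 0 has rank 0. Corank 2; j^3 = s^2*t has shape L^2 M (L != M), so D-series; mu = 7 gives D_7.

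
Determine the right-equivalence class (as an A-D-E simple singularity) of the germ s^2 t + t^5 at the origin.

The Hessian of f at 0 is [[0, 0], [0, 0]] with rank 0, so corank 2. A Groebner basis of the Jacobian ideal J(f) in C{s,t} is {s^2/5 + t^4, s^3, s*t}; counting standard monomials gives mu = 6. Corank 2; j^3 = s^2*t has shape L^2 M (L != M), so D-series; mu = 6 gives D_6.

D_6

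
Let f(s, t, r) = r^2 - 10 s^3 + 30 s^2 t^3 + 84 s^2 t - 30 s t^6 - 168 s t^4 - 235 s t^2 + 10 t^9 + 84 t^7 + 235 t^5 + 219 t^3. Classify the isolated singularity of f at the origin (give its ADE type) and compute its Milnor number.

Type D4, Milnor number mu = 4.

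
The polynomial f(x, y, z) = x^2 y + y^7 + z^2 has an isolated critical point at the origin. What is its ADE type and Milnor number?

Type D_8, Milnor number mu = 8.

The Hessian of f at 0 has rank 1. Corank 2; j^3 = x^2*y has shape L^2 M (L != M), so D-series; mu = 8 gives D_8.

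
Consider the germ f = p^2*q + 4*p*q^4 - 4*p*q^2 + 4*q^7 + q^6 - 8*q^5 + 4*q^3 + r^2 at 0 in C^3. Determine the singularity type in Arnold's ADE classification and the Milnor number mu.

The Hessian of f at 0 has rank 1. Corank 2; j^3 = q*(p - 2*q)^2 has shape L^2 M (L != M), so D-series; mu = 7 gives D_7.

Type D_{7}, Milnor number mu = 7.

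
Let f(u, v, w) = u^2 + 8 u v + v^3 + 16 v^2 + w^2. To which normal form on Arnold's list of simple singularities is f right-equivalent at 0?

A_2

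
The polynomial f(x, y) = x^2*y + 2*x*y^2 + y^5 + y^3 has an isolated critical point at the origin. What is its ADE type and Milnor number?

The Hessian of f at 0 has rank 0. Corank 2; j^3 = y*(x + y)^2 has shape L^2 M (L != M), so D-series; mu = 6 gives D_6.

Type D6, Milnor number mu = 6.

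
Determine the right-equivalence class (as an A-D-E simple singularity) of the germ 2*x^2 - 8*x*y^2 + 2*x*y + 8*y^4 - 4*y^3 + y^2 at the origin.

A_1

The Hessian of f at 0 has rank 2. Corank 0: nondegenerate Morse point, so A_1.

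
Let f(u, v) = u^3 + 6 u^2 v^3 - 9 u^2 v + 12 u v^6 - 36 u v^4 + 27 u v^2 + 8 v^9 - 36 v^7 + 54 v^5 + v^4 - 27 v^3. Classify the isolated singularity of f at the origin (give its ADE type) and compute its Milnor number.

Type E_6, Milnor number mu = 6.

The Hessian of f at 0 has rank 0. Corank 2; j^3 = (u - 3*v)^3 is a perfect cube, so E-series; the 4-jet and mu = 6 give E_6.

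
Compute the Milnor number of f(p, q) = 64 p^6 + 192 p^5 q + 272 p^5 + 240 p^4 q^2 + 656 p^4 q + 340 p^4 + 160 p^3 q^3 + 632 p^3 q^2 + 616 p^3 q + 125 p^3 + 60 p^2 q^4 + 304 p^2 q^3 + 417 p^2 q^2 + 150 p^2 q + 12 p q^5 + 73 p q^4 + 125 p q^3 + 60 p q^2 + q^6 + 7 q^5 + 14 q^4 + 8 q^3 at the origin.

7

The Hessian of f at 0 has rank 0. Corank 2; j^3 = (5*p + 2*q)^3 is a perfect cube, so E-series; the 4-jet and mu = 7 give E_7.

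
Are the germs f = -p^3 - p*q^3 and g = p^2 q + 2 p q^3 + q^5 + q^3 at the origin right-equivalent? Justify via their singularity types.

No.

The Hessian of f at 0 has rank 0. Corank 2; j^3 = -p^3 is a perfect cube, so E-series; the 4-jet and mu = 7 give E_7. The Hessian of g at 0 has rank 0. Corank 2; j^3 = q*(p^2 + q^2) splits into three distinct lines over C (the quadratic factor has nonzero discriminant), so D_4. f is E_7 but g is D_4, hence not right-equivalent.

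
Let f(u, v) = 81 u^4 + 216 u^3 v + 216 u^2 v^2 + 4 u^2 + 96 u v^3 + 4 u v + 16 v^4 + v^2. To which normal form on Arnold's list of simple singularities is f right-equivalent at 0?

A3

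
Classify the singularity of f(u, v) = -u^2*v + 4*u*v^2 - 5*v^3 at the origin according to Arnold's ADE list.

D_4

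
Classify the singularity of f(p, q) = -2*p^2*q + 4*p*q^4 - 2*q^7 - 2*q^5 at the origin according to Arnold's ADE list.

D_{6}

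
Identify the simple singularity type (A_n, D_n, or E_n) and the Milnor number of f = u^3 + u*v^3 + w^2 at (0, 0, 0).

Type E7, Milnor number mu = 7.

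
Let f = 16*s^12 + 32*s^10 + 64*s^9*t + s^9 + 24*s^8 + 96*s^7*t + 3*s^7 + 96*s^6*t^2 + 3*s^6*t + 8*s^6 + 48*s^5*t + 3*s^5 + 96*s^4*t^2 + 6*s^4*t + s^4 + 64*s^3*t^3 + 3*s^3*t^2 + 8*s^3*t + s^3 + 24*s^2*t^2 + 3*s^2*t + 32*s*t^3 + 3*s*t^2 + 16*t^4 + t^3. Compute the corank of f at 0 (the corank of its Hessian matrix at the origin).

Hessian at 0 has rank 0.

2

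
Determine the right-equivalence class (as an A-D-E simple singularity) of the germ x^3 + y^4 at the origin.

The Hessian of f at 0 has rank 0. Corank 2; j^3 = x^3 is a perfect cube, so E-series; the 4-jet and mu = 6 give E_6.

E_6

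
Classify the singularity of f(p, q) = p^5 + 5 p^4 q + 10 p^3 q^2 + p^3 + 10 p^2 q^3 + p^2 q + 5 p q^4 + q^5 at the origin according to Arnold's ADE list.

The Hessian of f at 0 has rank 0. Corank 2; j^3 = p^2*(p + q) has shape L^2 M (L != M), so D-series; mu = 6 gives D_6.

D_{6}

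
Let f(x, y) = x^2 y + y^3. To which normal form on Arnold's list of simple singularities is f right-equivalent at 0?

D_{4}

The Hessian of f at 0 is [[0, 0], [0, 0]] with rank 0, so corank 2. A Groebner basis of the Jacobian ideal J(f) in C{x,y} is {y^3, x^2 + 3*y^2, x*y}; counting standard monomials gives mu = 4. Corank 2; j^3 = y*(x^2 + y^2) splits into three distinct lines over C (the quadratic factor has nonzero discriminant), so D_4.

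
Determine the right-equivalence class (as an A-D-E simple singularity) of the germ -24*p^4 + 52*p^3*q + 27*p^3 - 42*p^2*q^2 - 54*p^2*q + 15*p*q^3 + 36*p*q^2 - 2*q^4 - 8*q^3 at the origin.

The Hessian of f at 0 is [[0, 0], [0, 0]] with rank 0, so corank 2. A Groebner basis of the Jacobian ideal J(f) in C{p,q} is {19683*p^2/4 - 6561*p*q + q^4 - 27*q^3/4 + 2187*q^2, p^3 - 189*p^2/2 + 126*p*q - q^3/6 - 42*q^2, p^2*q - 405*p^2/4 + 135*p*q - 11*q^3/36 - 45*q^2, -81*p^2 + p*q^2 + 108*p*q - 5*q^3/9 - 36*q^2}; counting standard monomials gives mu = 7. Corank 2; j^3 = (3*p - 2*q)^3 is a perfect cube, so E-series; the 4-jet and mu = 7 give E_7.

E_{7}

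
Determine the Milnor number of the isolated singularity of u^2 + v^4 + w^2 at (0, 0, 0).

The Hessian of f at 0 has rank 2. Corank 1: A-series; mu = 3 gives A_3.

3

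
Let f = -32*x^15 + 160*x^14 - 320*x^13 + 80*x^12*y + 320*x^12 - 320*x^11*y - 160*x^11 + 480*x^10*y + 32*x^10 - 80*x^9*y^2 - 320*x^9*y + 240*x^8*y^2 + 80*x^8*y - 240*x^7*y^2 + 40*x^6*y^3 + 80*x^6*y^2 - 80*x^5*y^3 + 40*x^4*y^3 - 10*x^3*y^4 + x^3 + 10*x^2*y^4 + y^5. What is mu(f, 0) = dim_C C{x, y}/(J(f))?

8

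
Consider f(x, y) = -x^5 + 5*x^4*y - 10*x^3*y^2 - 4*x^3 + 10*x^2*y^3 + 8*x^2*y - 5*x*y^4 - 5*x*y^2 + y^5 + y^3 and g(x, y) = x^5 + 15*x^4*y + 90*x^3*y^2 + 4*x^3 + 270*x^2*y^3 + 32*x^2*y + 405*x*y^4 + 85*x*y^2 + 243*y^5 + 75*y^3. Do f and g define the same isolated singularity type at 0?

The Hessian of f at 0 has rank 0. Corank 2; j^3 = -(x - y)*(2*x - y)^2 has shape L^2 M (L != M), so D-series; mu = 6 gives D_6. The Hessian of g at 0 has rank 0. Corank 2; j^3 = (x + 3*y)*(2*x + 5*y)^2 has shape L^2 M (L != M), so D-series; mu = 6 gives D_6. Both have type D_6, hence right-equivalent.

Yes.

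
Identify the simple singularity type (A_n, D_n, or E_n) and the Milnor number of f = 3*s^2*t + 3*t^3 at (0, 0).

The Hessian of f at 0 has rank 0. Corank 2; j^3 = 3*t*(s^2 + t^2) splits into three distinct lines over C (the quadratic factor has nonzero discriminant), so D_4.

Type D_{4}, Milnor number mu = 4.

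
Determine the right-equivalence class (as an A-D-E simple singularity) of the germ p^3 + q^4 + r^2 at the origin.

E6

The Hessian of f at 0 has rank 1. Corank 2; j^3 = p^3 is a perfect cube, so E-series; the 4-jet and mu = 6 give E_6.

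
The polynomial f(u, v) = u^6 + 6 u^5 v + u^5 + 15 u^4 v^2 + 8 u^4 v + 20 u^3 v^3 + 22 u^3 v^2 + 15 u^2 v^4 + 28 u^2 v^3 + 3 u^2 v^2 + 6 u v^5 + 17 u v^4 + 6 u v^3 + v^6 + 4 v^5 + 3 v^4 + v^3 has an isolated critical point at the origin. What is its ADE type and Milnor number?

The Hessian of f at 0 has rank 0. Corank 2; j^3 = v^3 is a perfect cube, so E-series; the 5-jet and mu = 8 give E_8.

Type E8, Milnor number mu = 8.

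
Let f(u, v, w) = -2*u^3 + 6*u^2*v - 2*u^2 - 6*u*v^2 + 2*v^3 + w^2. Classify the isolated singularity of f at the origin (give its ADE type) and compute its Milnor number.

Type A_{2}, Milnor number mu = 2.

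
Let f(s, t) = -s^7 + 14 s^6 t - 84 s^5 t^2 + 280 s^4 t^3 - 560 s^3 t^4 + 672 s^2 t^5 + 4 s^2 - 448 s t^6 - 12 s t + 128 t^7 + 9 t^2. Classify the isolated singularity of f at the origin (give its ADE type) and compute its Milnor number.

The Hessian of f at 0 is [[8, -12], [-12, 18]] with rank 1, so corank 1. A Groebner basis of the Jacobian ideal J(f) in C{s,t} is {t^6, s - 3*t/2}; counting standard monomials gives mu = 6. Corank 1: A-series; mu = 6 gives A_6.

Type A_6, Milnor number mu = 6.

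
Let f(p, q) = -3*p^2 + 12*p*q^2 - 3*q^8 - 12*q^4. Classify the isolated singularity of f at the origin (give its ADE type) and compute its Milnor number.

Type A_{7}, Milnor number mu = 7.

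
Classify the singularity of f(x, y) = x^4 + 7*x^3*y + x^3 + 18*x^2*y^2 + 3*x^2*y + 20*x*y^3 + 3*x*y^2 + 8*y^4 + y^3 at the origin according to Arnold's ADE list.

E_{7}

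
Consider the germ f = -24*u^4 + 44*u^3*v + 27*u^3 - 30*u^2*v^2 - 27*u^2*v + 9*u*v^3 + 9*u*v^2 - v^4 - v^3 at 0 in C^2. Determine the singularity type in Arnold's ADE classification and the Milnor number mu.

The Hessian of f at 0 has rank 0. Corank 2; j^3 = (3*u - v)^3 is a perfect cube, so E-series; the 4-jet and mu = 7 give E_7.

Type E_{7}, Milnor number mu = 7.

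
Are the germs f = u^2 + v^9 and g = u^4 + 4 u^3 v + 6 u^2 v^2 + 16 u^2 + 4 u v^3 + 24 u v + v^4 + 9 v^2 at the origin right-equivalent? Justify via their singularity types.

The Hessian of f at 0 is [[2, 0], [0, 0]] with rank 1, so corank 1. A Groebner basis of the Jacobian ideal J(f) in C{u,v} is {v^8, u}; counting standard monomials gives mu = 8. Corank 1: A-series; mu = 8 gives A_8. The Hessian of g at 0 is [[32, 24], [24, 18]] with rank 1, so corank 1. A Groebner basis of the Jacobian ideal J(g) in C{u,v} is {v^3, u + 3*v/4}; counting standard monomials gives mu = 3. Corank 1: A-series; mu = 3 gives A_3. f is A_8 but g is A_3, hence not right-equivalent.

No.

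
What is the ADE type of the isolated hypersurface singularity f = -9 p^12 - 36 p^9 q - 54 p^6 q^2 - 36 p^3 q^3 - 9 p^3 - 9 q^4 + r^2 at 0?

The Hessian of f at 0 has rank 1. Corank 2; j^3 = -9*p^3 is a perfect cube, so E-series; the 4-jet and mu = 6 give E_6.

E_{6}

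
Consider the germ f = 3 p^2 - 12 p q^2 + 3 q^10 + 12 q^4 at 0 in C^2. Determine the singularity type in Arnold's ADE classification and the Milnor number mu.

Type A_9, Milnor number mu = 9.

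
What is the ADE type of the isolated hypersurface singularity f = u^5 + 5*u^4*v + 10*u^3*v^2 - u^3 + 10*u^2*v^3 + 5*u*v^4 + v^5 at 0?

The Hessian of f at 0 has rank 0. Corank 2; j^3 = -u^3 is a perfect cube, so E-series; the 5-jet and mu = 8 give E_8.

E_8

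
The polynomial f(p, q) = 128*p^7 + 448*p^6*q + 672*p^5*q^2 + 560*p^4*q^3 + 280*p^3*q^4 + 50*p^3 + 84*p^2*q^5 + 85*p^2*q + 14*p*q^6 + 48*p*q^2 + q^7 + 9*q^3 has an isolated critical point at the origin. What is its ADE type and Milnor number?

Type D_{8}, Milnor number mu = 8.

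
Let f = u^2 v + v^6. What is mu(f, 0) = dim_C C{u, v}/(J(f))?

7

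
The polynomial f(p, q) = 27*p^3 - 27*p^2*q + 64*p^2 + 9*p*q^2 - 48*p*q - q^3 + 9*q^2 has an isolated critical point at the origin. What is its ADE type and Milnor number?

Type A_{2}, Milnor number mu = 2.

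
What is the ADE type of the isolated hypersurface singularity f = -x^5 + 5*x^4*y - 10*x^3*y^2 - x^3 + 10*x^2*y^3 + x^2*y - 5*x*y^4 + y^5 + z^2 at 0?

D_6

The Hessian of f at 0 has rank 1. Corank 2; j^3 = -x^2*(x - y) has shape L^2 M (L != M), so D-series; mu = 6 gives D_6.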